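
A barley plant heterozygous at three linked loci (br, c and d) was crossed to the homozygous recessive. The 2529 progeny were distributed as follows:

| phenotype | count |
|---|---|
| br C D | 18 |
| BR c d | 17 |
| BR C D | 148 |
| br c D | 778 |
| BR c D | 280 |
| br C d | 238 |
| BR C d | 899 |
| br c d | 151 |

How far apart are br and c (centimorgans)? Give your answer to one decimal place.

The two most frequent reciprocal classes, br c D and BR C d, are the parental types, so the F1 was br c D / BR C d.
The two rarest classes, br C D and BR c d, are the double crossovers. Comparing them with the parentals, only the c allele has switched, so c is the middle locus and the order is br – c – d.
Crossovers in the br–c interval produce the single-crossover classes BR c D and br C d (280 + 238 = 518) plus the double crossovers (35).
RF(br–c) = (518 + 35) / 2529 = 553/2529 = 0.2187 → 21.9 centimorgans.

21.9 centimorgans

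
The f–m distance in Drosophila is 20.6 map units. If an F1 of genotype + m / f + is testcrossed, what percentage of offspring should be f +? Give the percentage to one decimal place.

A map distance of 20.6 map units corresponds to a recombination frequency of 0.206.
The F1 is + m / f +, so f + is a parental gamete class with expected frequency (1 − r)/2 = 0.794/2 = 0.3970.
That is 0.3970 = 39.7% of the progeny.

39.7%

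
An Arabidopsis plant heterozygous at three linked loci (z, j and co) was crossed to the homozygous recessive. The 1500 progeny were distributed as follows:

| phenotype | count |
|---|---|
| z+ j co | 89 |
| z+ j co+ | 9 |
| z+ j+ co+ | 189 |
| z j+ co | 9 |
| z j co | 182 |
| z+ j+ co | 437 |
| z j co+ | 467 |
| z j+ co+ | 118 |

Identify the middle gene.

z

The two most frequent reciprocal classes, z j co+ and z+ j+ co, are the parental types, so the F1 was z j co+ / z+ j+ co.
The two rarest classes, z+ j co+ and z j+ co, are the double crossovers. Comparing them with the parentals, only the z allele has switched, so z is the middle locus and the order is j – z – co.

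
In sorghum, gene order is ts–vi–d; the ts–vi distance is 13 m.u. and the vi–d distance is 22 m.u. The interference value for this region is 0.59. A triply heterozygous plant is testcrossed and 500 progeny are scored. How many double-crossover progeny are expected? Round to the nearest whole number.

Map distances give recombination frequencies of 0.130 and 0.220 for the two intervals.
With interference 0.59 (so coincidence = 0.41), expected double-crossover frequency = 0.130 × 0.220 × 0.41 = 0.01173.
Expected number = 0.01173 × 500 = 5.86 ≈ 6.

6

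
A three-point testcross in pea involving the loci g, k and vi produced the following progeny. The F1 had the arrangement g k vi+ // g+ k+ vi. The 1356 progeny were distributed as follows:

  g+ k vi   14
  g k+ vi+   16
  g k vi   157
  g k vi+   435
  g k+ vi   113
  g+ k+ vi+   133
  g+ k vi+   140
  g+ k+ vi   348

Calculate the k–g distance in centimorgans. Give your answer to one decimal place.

20.9 centimorgans

The two rarest classes, g k+ vi+ and g+ k vi, are the double crossovers. Comparing them with the parentals, only the k allele has switched, so k is the middle locus and the order is vi – k – g.
Crossovers in the k–g interval produce the single-crossover classes g+ k vi+ and g k+ vi (140 + 113 = 253) plus the double crossovers (30).
RF(k–g) = (253 + 30) / 1356 = 283/1356 = 0.2087 → 20.9 centimorgans.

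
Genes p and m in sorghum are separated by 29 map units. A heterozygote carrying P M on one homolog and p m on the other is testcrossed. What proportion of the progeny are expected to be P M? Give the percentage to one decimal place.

A map distance of 29 map units corresponds to a recombination frequency of 0.290.
The F1 is P M / p m, so P M is a parental gamete class with expected frequency (1 − r)/2 = 0.710/2 = 0.3550.
That is 0.3550 = 35.5% of the progeny.

35.5%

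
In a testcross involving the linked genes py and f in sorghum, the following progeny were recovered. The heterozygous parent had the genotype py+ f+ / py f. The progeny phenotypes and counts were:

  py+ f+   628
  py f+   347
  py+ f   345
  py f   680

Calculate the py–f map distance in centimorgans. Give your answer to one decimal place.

The recombinant classes are py+ f and py f+: 345 + 347 = 692.
Recombination frequency = 692/2000 = 0.3460 ≈ 34.6%, i.e. 34.6 centimorgans.

34.6 centimorgans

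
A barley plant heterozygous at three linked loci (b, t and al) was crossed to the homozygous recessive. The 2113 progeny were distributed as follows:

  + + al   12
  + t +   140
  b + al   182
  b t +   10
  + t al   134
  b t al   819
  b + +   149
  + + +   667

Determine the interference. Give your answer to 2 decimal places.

0.56

The two most frequent reciprocal classes, + + + and b t al, are the parental types, so the F1 was + + + / b t al.
The two rarest classes, + + al and b t +, are the double crossovers. Comparing them with the parentals, only the al allele has switched, so al is the middle locus and the order is b – al – t.
b–al: (283 + 22)/2113 = 0.1443; al–t: (322 + 22)/2113 = 0.1628.
Expected DCO frequency = 0.1443 × 0.1628 ≈ 0.02349; observed = 22/2113 ≈ 0.01041.
Coefficient of coincidence = 0.01041/0.02349 ≈ 0.44; interference = 1 − 0.44 = 0.56.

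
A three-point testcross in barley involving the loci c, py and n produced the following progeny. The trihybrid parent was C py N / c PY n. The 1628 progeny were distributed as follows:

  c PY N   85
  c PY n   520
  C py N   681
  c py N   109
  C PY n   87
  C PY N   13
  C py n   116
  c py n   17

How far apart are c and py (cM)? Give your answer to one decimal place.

The two rarest classes, C PY N and c py n, are the double crossovers. Comparing them with the parentals, only the py allele has switched, so py is the middle locus and the order is c – py – n.
Crossovers in the c–py interval produce the single-crossover classes c py N and C PY n (109 + 87 = 196) plus the double crossovers (30).
RF(c–py) = (196 + 30) / 1628 = 226/1628 = 0.1388 → 13.9 cM.

13.9 cM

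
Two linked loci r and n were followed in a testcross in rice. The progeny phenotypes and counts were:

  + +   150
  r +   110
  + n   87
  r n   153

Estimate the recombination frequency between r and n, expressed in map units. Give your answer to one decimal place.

39.4 map units

The two most frequent classes, + + (150) and r n (153), are the parental types, so the F1 was + + / r n.
The recombinant classes are + n and r +: 87 + 110 = 197.
Recombination frequency = 197/500 = 0.3940 ≈ 39.4%, i.e. 39.4 map units.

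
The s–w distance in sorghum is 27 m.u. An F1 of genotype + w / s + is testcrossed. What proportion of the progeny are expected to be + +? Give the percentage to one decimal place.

13.5%

A map distance of 27 m.u. corresponds to a recombination frequency of 0.270.
The F1 is + w / s +, so + + is a recombinant gamete class with expected frequency r/2 = 0.270/2 = 0.1350.
That is 0.1350 = 13.5% of the progeny.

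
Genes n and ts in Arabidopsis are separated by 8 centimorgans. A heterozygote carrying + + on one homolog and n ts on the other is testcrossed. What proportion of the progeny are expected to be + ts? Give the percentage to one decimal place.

4.0%

A map distance of 8 centimorgans corresponds to a recombination frequency of 0.080.
The F1 is + + / n ts, so + ts is a recombinant gamete class with expected frequency r/2 = 0.080/2 = 0.0400.
That is 0.0400 = 4.0% of the progeny.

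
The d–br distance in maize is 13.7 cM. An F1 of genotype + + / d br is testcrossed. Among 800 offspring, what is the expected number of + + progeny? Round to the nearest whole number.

A map distance of 13.7 cM corresponds to a recombination frequency of 0.137.
The F1 is + + / d br, so + + is a parental gamete class with expected frequency (1 − r)/2 = 0.863/2 = 0.4315.
Expected number = 0.4315 × 800 = 345.20 ≈ 345.

345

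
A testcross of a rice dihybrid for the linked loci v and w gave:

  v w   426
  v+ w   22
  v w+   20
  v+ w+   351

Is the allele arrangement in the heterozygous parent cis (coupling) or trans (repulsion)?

The two most frequent classes are v+ w+ (351) and v w (426); these are the parental (non-recombinant) types.
So the F1 carried v+ w+ on one chromosome and v w on the other — the recessive alleles are on the same chromosome (cis / coupling).

cis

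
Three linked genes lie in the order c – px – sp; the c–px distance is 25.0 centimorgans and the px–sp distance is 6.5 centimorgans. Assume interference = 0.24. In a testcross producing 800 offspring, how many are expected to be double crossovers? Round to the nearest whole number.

Map distances give recombination frequencies of 0.250 and 0.065 for the two intervals.
With interference 0.24 (so coincidence = 0.76), expected double-crossover frequency = 0.250 × 0.065 × 0.76 = 0.01235.
Expected number = 0.01235 × 800 = 9.88 ≈ 10.

10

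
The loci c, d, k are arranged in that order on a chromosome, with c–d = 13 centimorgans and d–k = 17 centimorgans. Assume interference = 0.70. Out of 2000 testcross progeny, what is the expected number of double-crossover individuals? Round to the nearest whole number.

Map distances give recombination frequencies of 0.130 and 0.170 for the two intervals.
With interference 0.70 (so coincidence = 0.30), expected double-crossover frequency = 0.130 × 0.170 × 0.30 = 0.00663.
Expected number = 0.00663 × 2000 = 13.26 ≈ 13.

13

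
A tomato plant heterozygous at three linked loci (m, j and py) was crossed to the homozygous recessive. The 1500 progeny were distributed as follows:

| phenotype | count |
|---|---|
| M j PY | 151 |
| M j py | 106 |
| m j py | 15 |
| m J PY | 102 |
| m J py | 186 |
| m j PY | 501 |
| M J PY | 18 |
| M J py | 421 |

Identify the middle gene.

The two most frequent reciprocal classes, m j PY and M J py, are the parental types, so the F1 was m j PY / M J py.
The two rarest classes, m j py and M J PY, are the double crossovers. Comparing them with the parentals, only the py allele has switched, so py is the middle locus and the order is j – py – m.

py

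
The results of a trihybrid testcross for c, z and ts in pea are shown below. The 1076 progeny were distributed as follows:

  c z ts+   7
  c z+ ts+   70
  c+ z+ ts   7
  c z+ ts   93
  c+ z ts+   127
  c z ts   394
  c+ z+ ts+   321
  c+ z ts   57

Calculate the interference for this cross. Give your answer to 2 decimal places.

The two most frequent reciprocal classes, c+ z+ ts+ and c z ts, are the parental types, so the F1 was c+ z+ ts+ / c z ts.
The two rarest classes, c+ z+ ts and c z ts+, are the double crossovers. Comparing them with the parentals, only the ts allele has switched, so ts is the middle locus and the order is z – ts – c.
z–ts: (220 + 14)/1076 = 0.2175; ts–c: (127 + 14)/1076 = 0.1310.
Expected DCO frequency = 0.2175 × 0.1310 ≈ 0.02849; observed = 14/1076 ≈ 0.01301.
Coefficient of coincidence = 0.01301/0.02849 ≈ 0.46; interference = 1 − 0.46 = 0.54.

0.54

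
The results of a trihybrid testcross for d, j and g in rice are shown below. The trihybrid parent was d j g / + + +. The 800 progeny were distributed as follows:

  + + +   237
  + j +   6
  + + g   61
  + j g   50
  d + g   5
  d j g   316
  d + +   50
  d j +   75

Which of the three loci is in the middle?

The two rarest classes, d + g and + j +, are the double crossovers. Comparing them with the parentals, only the j allele has switched, so j is the middle locus and the order is g – j – d.

j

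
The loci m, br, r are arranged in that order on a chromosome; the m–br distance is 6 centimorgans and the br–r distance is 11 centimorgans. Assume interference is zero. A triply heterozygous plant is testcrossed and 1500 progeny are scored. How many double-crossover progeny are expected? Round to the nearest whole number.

10

Map distances give recombination frequencies of 0.060 and 0.110 for the two intervals.
With no interference, expected double-crossover frequency = 0.060 × 0.110 = 0.00660.
Expected number = 0.00660 × 1500 = 9.90 ≈ 10.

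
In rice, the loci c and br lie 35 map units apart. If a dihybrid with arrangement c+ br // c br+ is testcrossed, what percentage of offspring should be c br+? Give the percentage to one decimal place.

32.5%

A map distance of 35 map units corresponds to a recombination frequency of 0.350.
The F1 is c+ br / c br+, so c br+ is a parental gamete class with expected frequency (1 − r)/2 = 0.650/2 = 0.3250.
That is 0.3250 = 32.5% of the progeny.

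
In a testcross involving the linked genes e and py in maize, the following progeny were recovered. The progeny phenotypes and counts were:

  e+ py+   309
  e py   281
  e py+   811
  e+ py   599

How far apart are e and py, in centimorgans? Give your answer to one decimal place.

The two most frequent classes, e+ py (599) and e py+ (811), are the parental types, so the F1 was e+ py / e py+.
The recombinant classes are e+ py+ and e py: 309 + 281 = 590.
Recombination frequency = 590/2000 = 0.2950 ≈ 29.5%, i.e. 29.5 centimorgans.

29.5 centimorgans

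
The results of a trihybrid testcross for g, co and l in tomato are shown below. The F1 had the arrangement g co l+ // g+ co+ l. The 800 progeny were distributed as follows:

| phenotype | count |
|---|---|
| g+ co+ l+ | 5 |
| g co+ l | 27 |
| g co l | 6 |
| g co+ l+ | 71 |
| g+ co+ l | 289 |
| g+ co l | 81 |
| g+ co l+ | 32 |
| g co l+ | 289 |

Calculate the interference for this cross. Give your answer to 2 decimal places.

0.23

The two rarest classes, g co l and g+ co+ l+, are the double crossovers. Comparing them with the parentals, only the l allele has switched, so l is the middle locus and the order is co – l – g.
co–l: (152 + 11)/800 = 0.2037; l–g: (59 + 11)/800 = 0.0875.
Expected DCO frequency = 0.2037 × 0.0875 ≈ 0.01782; observed = 11/800 ≈ 0.01375.
Coefficient of coincidence = 0.01375/0.01782 ≈ 0.77; interference = 1 − 0.77 = 0.23.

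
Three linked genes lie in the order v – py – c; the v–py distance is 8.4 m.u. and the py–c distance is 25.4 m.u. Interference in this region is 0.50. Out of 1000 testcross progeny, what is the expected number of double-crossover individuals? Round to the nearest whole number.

Map distances give recombination frequencies of 0.084 and 0.254 for the two intervals.
With interference 0.50 (so coincidence = 0.50), expected double-crossover frequency = 0.084 × 0.254 × 0.50 = 0.01067.
Expected number = 0.01067 × 1000 = 10.67 ≈ 11.

11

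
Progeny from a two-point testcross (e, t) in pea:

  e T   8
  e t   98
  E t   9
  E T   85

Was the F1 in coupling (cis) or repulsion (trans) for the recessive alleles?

cis

The two most frequent classes are E T (85) and e t (98); these are the parental (non-recombinant) types.
So the F1 carried E T on one chromosome and e t on the other — the recessive alleles are on the same chromosome (cis / coupling).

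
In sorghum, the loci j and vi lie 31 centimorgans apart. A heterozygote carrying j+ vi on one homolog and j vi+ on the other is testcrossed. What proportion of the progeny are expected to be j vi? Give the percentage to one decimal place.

15.5%

A map distance of 31 centimorgans corresponds to a recombination frequency of 0.310.
The F1 is j+ vi / j vi+, so j vi is a recombinant gamete class with expected frequency r/2 = 0.310/2 = 0.1550.
That is 0.1550 = 15.5% of the progeny.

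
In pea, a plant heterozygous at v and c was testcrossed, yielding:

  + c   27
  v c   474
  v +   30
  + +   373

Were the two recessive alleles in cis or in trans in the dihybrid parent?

The two most frequent classes are + + (373) and v c (474); these are the parental (non-recombinant) types.
So the F1 carried + + on one chromosome and v c on the other — the recessive alleles are on the same chromosome (cis / coupling).

cis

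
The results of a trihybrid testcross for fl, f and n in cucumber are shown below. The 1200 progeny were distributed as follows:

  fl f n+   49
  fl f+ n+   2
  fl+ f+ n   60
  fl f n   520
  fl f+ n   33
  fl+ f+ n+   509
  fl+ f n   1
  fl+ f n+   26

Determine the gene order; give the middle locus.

The two most frequent reciprocal classes, fl+ f+ n+ and fl f n, are the parental types, so the F1 was fl+ f+ n+ / fl f n.
The two rarest classes, fl f+ n+ and fl+ f n, are the double crossovers. Comparing them with the parentals, only the fl allele has switched, so fl is the middle locus and the order is f – fl – n.

fl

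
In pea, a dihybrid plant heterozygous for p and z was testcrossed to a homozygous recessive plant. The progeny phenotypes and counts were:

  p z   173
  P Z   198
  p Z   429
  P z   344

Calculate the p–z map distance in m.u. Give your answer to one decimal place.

The two most frequent classes, P z (344) and p Z (429), are the parental types, so the F1 was P z / p Z.
The recombinant classes are P Z and p z: 198 + 173 = 371.
Recombination frequency = 371/1144 = 0.3243 ≈ 32.4%, i.e. 32.4 m.u.

32.4 m.u.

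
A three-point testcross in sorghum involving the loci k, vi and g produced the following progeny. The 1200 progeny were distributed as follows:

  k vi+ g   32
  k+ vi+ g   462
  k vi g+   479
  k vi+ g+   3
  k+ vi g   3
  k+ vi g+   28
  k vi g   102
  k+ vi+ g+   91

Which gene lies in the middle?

vi

The two most frequent reciprocal classes, k vi g+ and k+ vi+ g, are the parental types, so the F1 was k vi g+ / k+ vi+ g.
The two rarest classes, k vi+ g+ and k+ vi g, are the double crossovers. Comparing them with the parentals, only the vi allele has switched, so vi is the middle locus and the order is g – vi – k.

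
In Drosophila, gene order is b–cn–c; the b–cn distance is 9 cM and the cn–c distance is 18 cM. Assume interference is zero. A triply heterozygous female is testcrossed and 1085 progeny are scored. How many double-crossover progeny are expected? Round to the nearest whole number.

Map distances give recombination frequencies of 0.090 and 0.180 for the two intervals.
With no interference, expected double-crossover frequency = 0.090 × 0.180 = 0.01620.
Expected number = 0.01620 × 1085 = 17.58 ≈ 18.

18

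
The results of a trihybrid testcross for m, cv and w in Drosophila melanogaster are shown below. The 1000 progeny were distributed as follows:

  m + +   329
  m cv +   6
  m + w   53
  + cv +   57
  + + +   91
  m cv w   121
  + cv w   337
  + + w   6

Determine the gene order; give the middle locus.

The two most frequent reciprocal classes, m + + and + cv w, are the parental types, so the F1 was m + + / + cv w.
The two rarest classes, m cv + and + + w, are the double crossovers. Comparing them with the parentals, only the cv allele has switched, so cv is the middle locus and the order is m – cv – w.

cv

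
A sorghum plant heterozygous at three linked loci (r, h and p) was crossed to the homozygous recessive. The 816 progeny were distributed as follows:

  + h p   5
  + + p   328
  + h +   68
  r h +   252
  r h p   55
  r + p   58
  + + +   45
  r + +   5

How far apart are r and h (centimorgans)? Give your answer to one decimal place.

16.7 centimorgans

The two most frequent reciprocal classes, + + p and r h +, are the parental types, so the F1 was + + p / r h +.
The two rarest classes, + h p and r + +, are the double crossovers. Comparing them with the parentals, only the h allele has switched, so h is the middle locus and the order is p – h – r.
Crossovers in the h–r interval produce the single-crossover classes r + p and + h + (58 + 68 = 126) plus the double crossovers (10).
RF(h–r) = (126 + 10) / 816 = 136/816 = 0.1667 → 16.7 centimorgans.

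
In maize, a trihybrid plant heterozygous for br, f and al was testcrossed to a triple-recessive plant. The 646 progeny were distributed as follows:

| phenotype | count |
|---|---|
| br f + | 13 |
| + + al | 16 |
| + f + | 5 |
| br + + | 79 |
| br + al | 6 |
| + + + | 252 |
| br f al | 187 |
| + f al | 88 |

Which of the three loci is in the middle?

The two most frequent reciprocal classes, + + + and br f al, are the parental types, so the F1 was + + + / br f al.
The two rarest classes, + f + and br + al, are the double crossovers. Comparing them with the parentals, only the f allele has switched, so f is the middle locus and the order is br – f – al.

f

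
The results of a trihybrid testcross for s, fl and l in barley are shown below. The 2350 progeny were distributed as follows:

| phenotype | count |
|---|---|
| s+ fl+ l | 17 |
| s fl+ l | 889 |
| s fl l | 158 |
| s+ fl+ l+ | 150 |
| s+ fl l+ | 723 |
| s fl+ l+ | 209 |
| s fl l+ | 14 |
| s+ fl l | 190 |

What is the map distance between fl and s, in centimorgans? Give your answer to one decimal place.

The two most frequent reciprocal classes, s+ fl l+ and s fl+ l, are the parental types, so the F1 was s+ fl l+ / s fl+ l.
The two rarest classes, s fl l+ and s+ fl+ l, are the double crossovers. Comparing them with the parentals, only the s allele has switched, so s is the middle locus and the order is fl – s – l.
Crossovers in the fl–s interval produce the single-crossover classes s+ fl+ l+ and s fl l (150 + 158 = 308) plus the double crossovers (31).
RF(fl–s) = (308 + 31) / 2350 = 339/2350 = 0.1443 → 14.4 centimorgans.

14.4 centimorgans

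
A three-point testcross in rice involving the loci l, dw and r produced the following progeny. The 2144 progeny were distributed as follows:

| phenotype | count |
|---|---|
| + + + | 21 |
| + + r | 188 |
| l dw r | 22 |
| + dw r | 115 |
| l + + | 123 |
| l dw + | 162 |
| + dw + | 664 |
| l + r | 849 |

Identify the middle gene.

dw

The two most frequent reciprocal classes, l + r and + dw +, are the parental types, so the F1 was l + r / + dw +.
The two rarest classes, l dw r and + + +, are the double crossovers. Comparing them with the parentals, only the dw allele has switched, so dw is the middle locus and the order is r – dw – l.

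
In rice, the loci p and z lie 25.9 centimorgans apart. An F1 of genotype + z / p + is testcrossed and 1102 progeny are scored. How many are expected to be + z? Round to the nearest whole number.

408

A map distance of 25.9 centimorgans corresponds to a recombination frequency of 0.259.
The F1 is + z / p +, so + z is a parental gamete class with expected frequency (1 − r)/2 = 0.741/2 = 0.3705.
Expected number = 0.3705 × 1102 = 408.29 ≈ 408.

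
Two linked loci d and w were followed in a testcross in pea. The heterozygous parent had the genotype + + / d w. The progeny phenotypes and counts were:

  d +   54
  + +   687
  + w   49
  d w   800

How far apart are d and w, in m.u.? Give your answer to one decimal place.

The recombinant classes are + w and d +: 49 + 54 = 103.
Recombination frequency = 103/1590 = 0.0648 ≈ 6.5%, i.e. 6.5 m.u.

6.5 m.u.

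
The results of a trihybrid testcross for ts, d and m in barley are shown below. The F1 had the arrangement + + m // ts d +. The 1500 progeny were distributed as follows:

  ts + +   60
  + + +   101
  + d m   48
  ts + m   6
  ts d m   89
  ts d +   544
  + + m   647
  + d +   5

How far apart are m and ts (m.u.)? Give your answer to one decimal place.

13.4 m.u.

The two rarest classes, ts + m and + d +, are the double crossovers. Comparing them with the parentals, only the ts allele has switched, so ts is the middle locus and the order is d – ts – m.
Crossovers in the ts–m interval produce the single-crossover classes + + + and ts d m (101 + 89 = 190) plus the double crossovers (11).
RF(ts–m) = (190 + 11) / 1500 = 201/1500 = 0.1340 → 13.4 m.u.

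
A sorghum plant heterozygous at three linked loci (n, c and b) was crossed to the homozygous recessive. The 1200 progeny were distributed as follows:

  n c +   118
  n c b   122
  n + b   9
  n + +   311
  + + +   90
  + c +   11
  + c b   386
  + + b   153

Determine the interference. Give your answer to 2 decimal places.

0.64

The two most frequent reciprocal classes, + c b and n + +, are the parental types, so the F1 was + c b / n + +.
The two rarest classes, + c + and n + b, are the double crossovers. Comparing them with the parentals, only the b allele has switched, so b is the middle locus and the order is n – b – c.
n–b: (212 + 20)/1200 = 0.1933; b–c: (271 + 20)/1200 = 0.2425.
Expected DCO frequency = 0.1933 × 0.2425 ≈ 0.04688; observed = 20/1200 ≈ 0.01667.
Coefficient of coincidence = 0.01667/0.04688 ≈ 0.36; interference = 1 − 0.36 = 0.64.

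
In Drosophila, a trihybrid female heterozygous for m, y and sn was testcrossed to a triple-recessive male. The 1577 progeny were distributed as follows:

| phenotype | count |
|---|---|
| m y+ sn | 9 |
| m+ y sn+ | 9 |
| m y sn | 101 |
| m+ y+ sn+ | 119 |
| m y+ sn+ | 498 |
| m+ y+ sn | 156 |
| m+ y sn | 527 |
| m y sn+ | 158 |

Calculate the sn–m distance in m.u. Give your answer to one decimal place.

15.1 m.u.

The two most frequent reciprocal classes, m+ y sn and m y+ sn+, are the parental types, so the F1 was m+ y sn / m y+ sn+.
The two rarest classes, m+ y sn+ and m y+ sn, are the double crossovers. Comparing them with the parentals, only the sn allele has switched, so sn is the middle locus and the order is m – sn – y.
Crossovers in the m–sn interval produce the single-crossover classes m y sn and m+ y+ sn+ (101 + 119 = 220) plus the double crossovers (18).
RF(m–sn) = (220 + 18) / 1577 = 238/1577 = 0.1509 → 15.1 m.u.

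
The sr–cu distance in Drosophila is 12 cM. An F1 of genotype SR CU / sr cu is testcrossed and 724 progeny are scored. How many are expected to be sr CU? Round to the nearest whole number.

43

A map distance of 12 cM corresponds to a recombination frequency of 0.120.
The F1 is SR CU / sr cu, so sr CU is a recombinant gamete class with expected frequency r/2 = 0.120/2 = 0.0600.
Expected number = 0.0600 × 724 = 43.44 ≈ 43.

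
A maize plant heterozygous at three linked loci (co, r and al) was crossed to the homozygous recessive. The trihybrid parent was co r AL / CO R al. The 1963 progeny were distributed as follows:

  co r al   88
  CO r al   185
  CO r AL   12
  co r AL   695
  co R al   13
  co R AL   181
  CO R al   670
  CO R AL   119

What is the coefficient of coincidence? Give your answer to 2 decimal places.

0.54

The two rarest classes, CO r AL and co R al, are the double crossovers. Comparing them with the parentals, only the co allele has switched, so co is the middle locus and the order is al – co – r.
al–co: (207 + 25)/1963 = 0.1182; co–r: (366 + 25)/1963 = 0.1992.
Expected DCO frequency = 0.1182 × 0.1992 ≈ 0.02355; observed = 25/1963 ≈ 0.01274.
Coefficient of coincidence = 0.01274/0.02355 ≈ 0.54.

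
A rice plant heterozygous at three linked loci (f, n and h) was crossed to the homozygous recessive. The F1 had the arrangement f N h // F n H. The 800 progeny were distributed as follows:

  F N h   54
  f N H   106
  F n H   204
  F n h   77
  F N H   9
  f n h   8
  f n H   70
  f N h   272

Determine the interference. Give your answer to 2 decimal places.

The two rarest classes, f n h and F N H, are the double crossovers. Comparing them with the parentals, only the n allele has switched, so n is the middle locus and the order is f – n – h.
f–n: (124 + 17)/800 = 0.1762; n–h: (183 + 17)/800 = 0.2500.
Expected DCO frequency = 0.1762 × 0.2500 ≈ 0.04405; observed = 17/800 ≈ 0.02125.
Coefficient of coincidence = 0.02125/0.04405 ≈ 0.48; interference = 1 − 0.48 = 0.52.

0.52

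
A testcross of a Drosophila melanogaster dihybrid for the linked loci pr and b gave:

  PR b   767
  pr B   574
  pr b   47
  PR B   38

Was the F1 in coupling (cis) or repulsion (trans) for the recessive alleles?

trans

The two most frequent classes are PR b (767) and pr B (574); these are the parental (non-recombinant) types.
So the F1 carried PR b on one chromosome and pr B on the other — the recessive alleles are on opposite chromosomes (trans / repulsion).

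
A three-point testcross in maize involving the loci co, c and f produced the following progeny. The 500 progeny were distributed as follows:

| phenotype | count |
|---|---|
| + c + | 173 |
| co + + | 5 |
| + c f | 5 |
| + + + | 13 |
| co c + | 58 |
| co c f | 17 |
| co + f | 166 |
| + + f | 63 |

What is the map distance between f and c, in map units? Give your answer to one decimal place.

8.0 map units

The two most frequent reciprocal classes, co + f and + c +, are the parental types, so the F1 was co + f / + c +.
The two rarest classes, co + + and + c f, are the double crossovers. Comparing them with the parentals, only the f allele has switched, so f is the middle locus and the order is co – f – c.
Crossovers in the f–c interval produce the single-crossover classes co c f and + + + (17 + 13 = 30) plus the double crossovers (10).
RF(f–c) = (30 + 10) / 500 = 40/500 = 0.0800 → 8.0 map units.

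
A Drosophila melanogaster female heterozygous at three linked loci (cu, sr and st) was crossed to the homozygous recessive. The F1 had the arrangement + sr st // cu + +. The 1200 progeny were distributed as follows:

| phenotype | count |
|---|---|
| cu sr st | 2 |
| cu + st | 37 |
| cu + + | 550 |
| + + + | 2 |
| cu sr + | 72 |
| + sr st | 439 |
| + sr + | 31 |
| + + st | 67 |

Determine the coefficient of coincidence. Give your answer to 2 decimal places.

0.47

The two rarest classes, cu sr st and + + +, are the double crossovers. Comparing them with the parentals, only the cu allele has switched, so cu is the middle locus and the order is sr – cu – st.
sr–cu: (139 + 4)/1200 = 0.1192; cu–st: (68 + 4)/1200 = 0.0600.
Expected DCO frequency = 0.1192 × 0.0600 ≈ 0.00715; observed = 4/1200 ≈ 0.00333.
Coefficient of coincidence = 0.00333/0.00715 ≈ 0.47.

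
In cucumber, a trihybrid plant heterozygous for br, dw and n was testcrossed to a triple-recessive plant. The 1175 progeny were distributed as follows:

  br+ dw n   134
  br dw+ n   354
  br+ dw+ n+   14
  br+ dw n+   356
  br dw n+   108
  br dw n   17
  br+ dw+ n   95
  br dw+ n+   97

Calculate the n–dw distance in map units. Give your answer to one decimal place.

The two most frequent reciprocal classes, br dw+ n and br+ dw n+, are the parental types, so the F1 was br dw+ n / br+ dw n+.
The two rarest classes, br dw n and br+ dw+ n+, are the double crossovers. Comparing them with the parentals, only the dw allele has switched, so dw is the middle locus and the order is n – dw – br.
Crossovers in the n–dw interval produce the single-crossover classes br dw+ n+ and br+ dw n (97 + 134 = 231) plus the double crossovers (31).
RF(n–dw) = (231 + 31) / 1175 = 262/1175 = 0.2230 → 22.3 map units.

22.3 map units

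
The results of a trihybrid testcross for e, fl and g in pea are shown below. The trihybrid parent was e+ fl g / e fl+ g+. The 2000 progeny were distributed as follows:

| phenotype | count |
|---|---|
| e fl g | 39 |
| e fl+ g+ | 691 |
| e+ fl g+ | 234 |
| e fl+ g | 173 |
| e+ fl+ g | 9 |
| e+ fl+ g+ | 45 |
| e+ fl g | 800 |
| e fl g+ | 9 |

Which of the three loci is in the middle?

The two rarest classes, e+ fl+ g and e fl g+, are the double crossovers. Comparing them with the parentals, only the fl allele has switched, so fl is the middle locus and the order is g – fl – e.

fl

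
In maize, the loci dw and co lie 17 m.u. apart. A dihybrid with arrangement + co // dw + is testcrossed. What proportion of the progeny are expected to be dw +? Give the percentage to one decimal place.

41.5%

A map distance of 17 m.u. corresponds to a recombination frequency of 0.170.
The F1 is + co / dw +, so dw + is a parental gamete class with expected frequency (1 − r)/2 = 0.830/2 = 0.4150.
That is 0.4150 = 41.5% of the progeny.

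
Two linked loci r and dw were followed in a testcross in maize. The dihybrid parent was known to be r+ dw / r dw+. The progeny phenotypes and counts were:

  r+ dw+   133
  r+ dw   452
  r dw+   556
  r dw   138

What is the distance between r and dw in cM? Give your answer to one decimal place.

21.2 cM

The recombinant classes are r+ dw+ and r dw: 133 + 138 = 271.
Recombination frequency = 271/1279 = 0.2119 ≈ 21.2%, i.e. 21.2 cM.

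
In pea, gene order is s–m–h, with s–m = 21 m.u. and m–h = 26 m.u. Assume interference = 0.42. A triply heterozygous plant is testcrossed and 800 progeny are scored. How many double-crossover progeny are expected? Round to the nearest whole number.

Map distances give recombination frequencies of 0.210 and 0.260 for the two intervals.
With interference 0.42 (so coincidence = 0.58), expected double-crossover frequency = 0.210 × 0.260 × 0.58 = 0.03167.
Expected number = 0.03167 × 800 = 25.33 ≈ 25.

25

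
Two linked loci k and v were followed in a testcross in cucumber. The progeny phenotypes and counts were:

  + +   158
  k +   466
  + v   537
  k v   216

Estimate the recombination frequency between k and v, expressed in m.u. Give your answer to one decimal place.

The two most frequent classes, + v (537) and k + (466), are the parental types, so the F1 was + v / k +.
The recombinant classes are + + and k v: 158 + 216 = 374.
Recombination frequency = 374/1377 = 0.2716 ≈ 27.2%, i.e. 27.2 m.u.

27.2 m.u.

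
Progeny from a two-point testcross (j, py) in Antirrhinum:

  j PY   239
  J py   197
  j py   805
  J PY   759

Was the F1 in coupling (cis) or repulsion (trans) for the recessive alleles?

cis

The two most frequent classes are J PY (759) and j py (805); these are the parental (non-recombinant) types.
So the F1 carried J PY on one chromosome and j py on the other — the recessive alleles are on the same chromosome (cis / coupling).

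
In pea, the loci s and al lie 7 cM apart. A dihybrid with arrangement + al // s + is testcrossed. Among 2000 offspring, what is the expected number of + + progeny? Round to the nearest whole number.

70

A map distance of 7 cM corresponds to a recombination frequency of 0.070.
The F1 is + al / s +, so + + is a recombinant gamete class with expected frequency r/2 = 0.070/2 = 0.0350.
Expected number = 0.0350 × 2000 = 70.00 ≈ 70.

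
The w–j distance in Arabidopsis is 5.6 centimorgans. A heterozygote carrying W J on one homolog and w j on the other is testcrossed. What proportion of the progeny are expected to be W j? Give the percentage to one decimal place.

A map distance of 5.6 centimorgans corresponds to a recombination frequency of 0.056.
The F1 is W J / w j, so W j is a recombinant gamete class with expected frequency r/2 = 0.056/2 = 0.0280.
That is 0.0280 = 2.8% of the progeny.

2.8%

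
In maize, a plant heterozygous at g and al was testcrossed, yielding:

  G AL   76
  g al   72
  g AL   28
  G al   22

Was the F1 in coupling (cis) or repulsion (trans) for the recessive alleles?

The two most frequent classes are G AL (76) and g al (72); these are the parental (non-recombinant) types.
So the F1 carried G AL on one chromosome and g al on the other — the recessive alleles are on the same chromosome (cis / coupling).

cis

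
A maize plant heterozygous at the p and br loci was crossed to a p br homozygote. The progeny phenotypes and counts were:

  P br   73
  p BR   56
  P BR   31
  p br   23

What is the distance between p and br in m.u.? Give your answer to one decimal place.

29.5 m.u.

The two most frequent classes, P br (73) and p BR (56), are the parental types, so the F1 was P br / p BR.
The recombinant classes are P BR and p br: 31 + 23 = 54.
Recombination frequency = 54/183 = 0.2951 ≈ 29.5%, i.e. 29.5 m.u.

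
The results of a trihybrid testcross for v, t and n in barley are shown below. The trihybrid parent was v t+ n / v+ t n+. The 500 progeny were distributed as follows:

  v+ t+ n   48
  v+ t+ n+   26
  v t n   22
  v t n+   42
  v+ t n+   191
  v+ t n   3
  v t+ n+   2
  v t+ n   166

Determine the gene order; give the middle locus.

The two rarest classes, v t+ n+ and v+ t n, are the double crossovers. Comparing them with the parentals, only the n allele has switched, so n is the middle locus and the order is t – n – v.

n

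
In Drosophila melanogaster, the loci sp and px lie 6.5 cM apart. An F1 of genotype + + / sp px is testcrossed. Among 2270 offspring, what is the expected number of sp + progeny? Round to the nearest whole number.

A map distance of 6.5 cM corresponds to a recombination frequency of 0.065.
The F1 is + + / sp px, so sp + is a recombinant gamete class with expected frequency r/2 = 0.065/2 = 0.0325.
Expected number = 0.0325 × 2270 = 73.78 ≈ 74.

74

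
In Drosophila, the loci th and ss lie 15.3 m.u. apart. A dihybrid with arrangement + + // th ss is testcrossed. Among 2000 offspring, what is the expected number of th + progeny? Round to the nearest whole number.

153

A map distance of 15.3 m.u. corresponds to a recombination frequency of 0.153.
The F1 is + + / th ss, so th + is a recombinant gamete class with expected frequency r/2 = 0.153/2 = 0.0765.
Expected number = 0.0765 × 2000 = 153.00 ≈ 153.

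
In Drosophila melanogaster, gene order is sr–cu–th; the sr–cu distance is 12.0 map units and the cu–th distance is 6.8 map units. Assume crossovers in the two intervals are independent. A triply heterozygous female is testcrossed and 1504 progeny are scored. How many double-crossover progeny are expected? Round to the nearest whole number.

12

Map distances give recombination frequencies of 0.120 and 0.068 for the two intervals.
With no interference, expected double-crossover frequency = 0.120 × 0.068 = 0.00816.
Expected number = 0.00816 × 1504 = 12.27 ≈ 12.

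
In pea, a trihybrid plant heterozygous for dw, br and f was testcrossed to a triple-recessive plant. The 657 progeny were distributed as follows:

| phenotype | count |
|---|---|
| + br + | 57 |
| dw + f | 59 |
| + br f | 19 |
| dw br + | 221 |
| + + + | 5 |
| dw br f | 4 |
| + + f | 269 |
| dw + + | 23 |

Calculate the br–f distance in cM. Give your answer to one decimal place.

The two most frequent reciprocal classes, dw br + and + + f, are the parental types, so the F1 was dw br + / + + f.
The two rarest classes, dw br f and + + +, are the double crossovers. Comparing them with the parentals, only the f allele has switched, so f is the middle locus and the order is dw – f – br.
Crossovers in the f–br interval produce the single-crossover classes dw + + and + br f (23 + 19 = 42) plus the double crossovers (9).
RF(f–br) = (42 + 9) / 657 = 51/657 = 0.0776 → 7.8 cM.

7.8 cM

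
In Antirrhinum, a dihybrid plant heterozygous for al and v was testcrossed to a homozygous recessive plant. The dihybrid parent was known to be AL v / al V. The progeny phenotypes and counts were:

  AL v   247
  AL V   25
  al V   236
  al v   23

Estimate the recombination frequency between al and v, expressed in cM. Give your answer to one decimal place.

9.0 cM

The recombinant classes are AL V and al v: 25 + 23 = 48.
Recombination frequency = 48/531 = 0.0904 ≈ 9.0%, i.e. 9.0 cM.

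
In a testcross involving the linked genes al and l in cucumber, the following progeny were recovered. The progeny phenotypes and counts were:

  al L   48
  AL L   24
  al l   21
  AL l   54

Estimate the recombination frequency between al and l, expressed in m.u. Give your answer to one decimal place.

The two most frequent classes, AL l (54) and al L (48), are the parental types, so the F1 was AL l / al L.
The recombinant classes are AL L and al l: 24 + 21 = 45.
Recombination frequency = 45/147 = 0.3061 ≈ 30.6%, i.e. 30.6 m.u.

30.6 m.u.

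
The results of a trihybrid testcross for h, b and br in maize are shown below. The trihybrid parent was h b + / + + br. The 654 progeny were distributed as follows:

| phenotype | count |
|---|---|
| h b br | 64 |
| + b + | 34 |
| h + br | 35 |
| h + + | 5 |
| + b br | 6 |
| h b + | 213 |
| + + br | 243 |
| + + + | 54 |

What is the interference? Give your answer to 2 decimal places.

The two rarest classes, h + + and + b br, are the double crossovers. Comparing them with the parentals, only the b allele has switched, so b is the middle locus and the order is br – b – h.
br–b: (118 + 11)/654 = 0.1972; b–h: (69 + 11)/654 = 0.1223.
Expected DCO frequency = 0.1972 × 0.1223 ≈ 0.02412; observed = 11/654 ≈ 0.01682.
Coefficient of coincidence = 0.01682/0.02412 ≈ 0.70; interference = 1 − 0.70 = 0.30.

0.30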